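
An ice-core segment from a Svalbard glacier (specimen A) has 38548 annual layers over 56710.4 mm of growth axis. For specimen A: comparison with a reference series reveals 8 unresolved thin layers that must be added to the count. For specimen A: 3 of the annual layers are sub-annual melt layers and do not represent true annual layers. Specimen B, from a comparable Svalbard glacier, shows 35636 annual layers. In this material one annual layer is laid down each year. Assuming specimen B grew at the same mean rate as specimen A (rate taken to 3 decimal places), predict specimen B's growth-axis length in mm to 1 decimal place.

Specimen A: after corrections the count is 38548 − 3 + 8 = 38553 annual layers.
A: 56710.4 mm over 38553 years gives 56710.4 / 38553 ≈ 1.471 mm/year.
B's length ≈ 1.471 × 35636 = 52420.6 mm.

52420.6 mm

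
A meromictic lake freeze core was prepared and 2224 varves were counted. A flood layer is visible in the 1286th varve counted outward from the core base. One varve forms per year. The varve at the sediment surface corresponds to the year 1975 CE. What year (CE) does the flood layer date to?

1037 CE

The flood layer sits at varve 1286 from the core base, so 2224 − 1286 = 938 varves formed after it.
Counting back 938 years from 1975 CE places the flood layer in 1975 − 938 = 1037 CE.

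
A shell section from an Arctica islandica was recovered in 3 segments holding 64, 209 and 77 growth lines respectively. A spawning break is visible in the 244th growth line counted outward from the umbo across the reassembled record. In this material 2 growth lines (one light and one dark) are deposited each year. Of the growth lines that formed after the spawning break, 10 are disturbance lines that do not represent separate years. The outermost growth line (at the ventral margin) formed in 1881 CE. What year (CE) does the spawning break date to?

1833 CE

Total growth lines = 64 + 209 + 77 = 350.
Between growth line 244 and the ventral margin there are 350 − 244 = 106 growth lines.
106 − 10 false = 96 true growth lines after the spawning break.
Dividing by 2 growth lines per year: 96 / 2 = 48 years.
1881 − 48 = 1833 CE.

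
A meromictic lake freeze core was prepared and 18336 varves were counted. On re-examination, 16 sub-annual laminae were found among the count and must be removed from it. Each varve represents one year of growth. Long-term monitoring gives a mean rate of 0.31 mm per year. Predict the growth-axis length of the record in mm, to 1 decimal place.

5679.2 mm

Adjusted count: 18336 − 16 = 18320 varves.
Length ≈ 0.31 × 18320 = 5679.2 mm.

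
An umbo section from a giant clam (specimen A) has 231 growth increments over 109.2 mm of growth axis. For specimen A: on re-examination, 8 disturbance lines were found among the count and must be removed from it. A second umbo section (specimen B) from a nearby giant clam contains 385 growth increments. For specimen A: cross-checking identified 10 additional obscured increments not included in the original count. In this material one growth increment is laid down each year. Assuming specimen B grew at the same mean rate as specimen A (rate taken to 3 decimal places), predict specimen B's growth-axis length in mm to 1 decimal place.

180.6 mm

Specimen A: correcting the raw count gives 231 − 8 + 10 = 233 true growth increments.
A: Extension rate ≈ 109.2 / 233 = 0.469 mm/year.
B's length ≈ 0.469 × 385 = 180.6 mm.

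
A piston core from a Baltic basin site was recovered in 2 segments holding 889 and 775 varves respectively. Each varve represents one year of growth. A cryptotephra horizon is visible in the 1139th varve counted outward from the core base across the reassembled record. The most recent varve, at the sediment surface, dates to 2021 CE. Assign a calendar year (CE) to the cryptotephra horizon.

1496 CE

Total varves = 889 + 775 = 1664.
Between varve 1139 and the sediment surface there are 1664 − 1139 = 525 varves.
2021 − 525 = 1496 CE.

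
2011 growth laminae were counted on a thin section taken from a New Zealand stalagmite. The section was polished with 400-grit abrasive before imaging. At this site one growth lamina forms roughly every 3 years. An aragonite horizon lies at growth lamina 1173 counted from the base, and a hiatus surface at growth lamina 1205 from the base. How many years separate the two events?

The two markers are separated by 1205 − 1173 = 32 growth laminae.
Multiplying by 3 years per growth lamina: 32 × 3 = 96 years.

96 yr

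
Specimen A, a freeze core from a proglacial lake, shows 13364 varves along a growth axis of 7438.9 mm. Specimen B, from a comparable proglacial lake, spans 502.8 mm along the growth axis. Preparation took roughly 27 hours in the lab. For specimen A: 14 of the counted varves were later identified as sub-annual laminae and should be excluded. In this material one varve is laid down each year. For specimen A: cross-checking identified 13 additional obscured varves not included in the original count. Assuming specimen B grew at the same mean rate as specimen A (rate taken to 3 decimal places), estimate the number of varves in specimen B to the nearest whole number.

Specimen A: adjusted count: 13364 − 14 + 13 = 13363 varves.
A: Extension rate ≈ 7438.9 / 13363 = 0.557 mm/yr.
For B, 502.8 / 0.557 = 902.69 years ≈ 903 varves.

903 varves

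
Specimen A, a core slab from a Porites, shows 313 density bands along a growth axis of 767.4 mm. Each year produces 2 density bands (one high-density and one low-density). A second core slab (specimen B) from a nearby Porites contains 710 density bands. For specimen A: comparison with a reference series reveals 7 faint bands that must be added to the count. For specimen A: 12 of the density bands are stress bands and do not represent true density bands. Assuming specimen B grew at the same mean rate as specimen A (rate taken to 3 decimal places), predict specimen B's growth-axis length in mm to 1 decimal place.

1769.0 mm

Specimen A: after corrections the count is 313 − 12 + 7 = 308 density bands.
Specimen A: with 2 density bands per year, 308 / 2 = 154 years.
A: Mean rate = 767.4 mm / 154 years ≈ 4.983 mm/year.
Specimen B: 710 density bands at 2 per year is 710 / 2 = 355 years. For B, 4.983 mm/year × 355 years = 1769.0 mm.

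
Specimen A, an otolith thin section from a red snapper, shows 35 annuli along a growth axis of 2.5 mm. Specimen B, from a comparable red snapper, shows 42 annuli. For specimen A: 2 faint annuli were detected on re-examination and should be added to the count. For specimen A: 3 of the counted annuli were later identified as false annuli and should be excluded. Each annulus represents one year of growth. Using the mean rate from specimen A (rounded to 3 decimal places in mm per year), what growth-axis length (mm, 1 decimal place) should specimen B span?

3.1 mm

Specimen A: correcting the raw count gives 35 − 3 + 2 = 34 true annuli.
A: Extension rate ≈ 2.5 / 34 = 0.074 mm/year.
Length of B = 0.074 × 42 = 3.1 mm.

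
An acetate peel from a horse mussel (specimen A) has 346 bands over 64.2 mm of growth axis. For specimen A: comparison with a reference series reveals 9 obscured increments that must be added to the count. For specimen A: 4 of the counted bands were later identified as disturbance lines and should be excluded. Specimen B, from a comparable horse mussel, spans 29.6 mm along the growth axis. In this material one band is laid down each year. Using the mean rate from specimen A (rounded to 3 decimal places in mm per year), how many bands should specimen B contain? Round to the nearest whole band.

Specimen A: after corrections the count is 346 − 4 + 9 = 351 bands.
A: Extension rate ≈ 64.2 / 351 = 0.183 mm/year.
B spans 29.6 / 0.183 = 161.75 years ≈ 162 bands.

162 bands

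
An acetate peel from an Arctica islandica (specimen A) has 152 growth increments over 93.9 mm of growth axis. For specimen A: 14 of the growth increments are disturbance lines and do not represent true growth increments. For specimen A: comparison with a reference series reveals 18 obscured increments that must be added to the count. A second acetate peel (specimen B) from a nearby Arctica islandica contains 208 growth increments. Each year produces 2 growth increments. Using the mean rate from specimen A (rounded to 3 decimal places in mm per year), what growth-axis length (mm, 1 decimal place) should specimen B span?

125.2 mm

Specimen A: after corrections the count is 152 − 14 + 18 = 156 growth increments.
Specimen A: dividing by 2 growth increments per year: 156 / 2 = 78 years.
A: 93.9 mm over 78 years gives 93.9 / 78 ≈ 1.204 mm per year.
Specimen B: dividing by 2 growth increments per year: 208 / 2 = 104 years. Length of B = 1.204 × 104 = 125.2 mm.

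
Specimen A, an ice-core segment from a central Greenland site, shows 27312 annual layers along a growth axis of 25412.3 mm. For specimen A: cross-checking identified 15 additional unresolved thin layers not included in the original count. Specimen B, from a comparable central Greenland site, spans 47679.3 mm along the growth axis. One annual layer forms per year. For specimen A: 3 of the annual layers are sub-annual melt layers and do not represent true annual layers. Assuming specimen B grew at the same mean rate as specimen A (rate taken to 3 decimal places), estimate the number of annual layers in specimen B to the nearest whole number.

Specimen A: after corrections the count is 27312 − 3 + 15 = 27324 annual layers.
A: Mean rate = 25412.3 mm / 27324 years ≈ 0.930 mm/year.
Specimen B: 47679.3 mm / 0.930 mm per year = 51268.06 years ≈ 51268 annual layers.

51268 annual layers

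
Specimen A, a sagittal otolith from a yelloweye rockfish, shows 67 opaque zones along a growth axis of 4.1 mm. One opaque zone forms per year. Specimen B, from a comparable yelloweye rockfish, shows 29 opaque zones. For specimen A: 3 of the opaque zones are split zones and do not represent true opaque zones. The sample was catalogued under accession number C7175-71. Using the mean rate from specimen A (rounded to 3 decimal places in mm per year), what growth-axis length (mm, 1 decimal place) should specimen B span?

Specimen A: adjusted count: 67 − 3 = 64 opaque zones.
A: Mean rate = 4.1 mm / 64 years ≈ 0.064 mm/year.
B's length ≈ 0.064 × 29 = 1.9 mm.

1.9 mm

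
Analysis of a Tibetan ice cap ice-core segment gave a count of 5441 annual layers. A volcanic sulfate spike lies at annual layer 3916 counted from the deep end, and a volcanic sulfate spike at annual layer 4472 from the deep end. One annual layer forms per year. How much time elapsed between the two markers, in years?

4472 − 3916 = 556 annual layers lie between the two events.
One annual layer per year makes the interval 556 years.

556 years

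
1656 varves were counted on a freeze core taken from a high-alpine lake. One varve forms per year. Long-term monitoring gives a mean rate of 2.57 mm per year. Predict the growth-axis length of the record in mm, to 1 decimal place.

4255.9 mm

1656 years of growth are recorded.
Length ≈ 2.57 × 1656 = 4255.9 mm.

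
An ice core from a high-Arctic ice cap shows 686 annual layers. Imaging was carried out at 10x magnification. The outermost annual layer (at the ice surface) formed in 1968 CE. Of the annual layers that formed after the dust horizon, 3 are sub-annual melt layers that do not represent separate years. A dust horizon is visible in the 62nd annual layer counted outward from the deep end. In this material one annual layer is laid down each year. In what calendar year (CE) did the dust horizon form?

The dust horizon sits at annual layer 62 from the deep end, so 686 − 62 = 624 annual layers formed after it.
624 − 3 false = 621 true annual layers after the dust horizon.
Counting back 621 years from 1968 CE places the dust horizon in 1968 − 621 = 1347 CE.

1347 CE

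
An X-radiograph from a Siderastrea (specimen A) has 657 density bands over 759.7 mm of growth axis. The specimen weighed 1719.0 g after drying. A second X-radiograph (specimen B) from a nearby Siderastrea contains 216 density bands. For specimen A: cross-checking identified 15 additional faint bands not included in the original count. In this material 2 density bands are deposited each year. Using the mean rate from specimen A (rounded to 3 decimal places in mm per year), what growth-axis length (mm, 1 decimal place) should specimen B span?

Specimen A: after corrections the count is 657 + 15 = 672 density bands.
Specimen A: 672 density bands at 2 per year is 672 / 2 = 336 years.
A: 759.7 mm over 336 years gives 759.7 / 336 ≈ 2.261 mm/year.
Specimen B: 216 density bands at 2 per year is 216 / 2 = 108 years. B's length ≈ 2.261 × 108 = 244.2 mm.

244.2 mm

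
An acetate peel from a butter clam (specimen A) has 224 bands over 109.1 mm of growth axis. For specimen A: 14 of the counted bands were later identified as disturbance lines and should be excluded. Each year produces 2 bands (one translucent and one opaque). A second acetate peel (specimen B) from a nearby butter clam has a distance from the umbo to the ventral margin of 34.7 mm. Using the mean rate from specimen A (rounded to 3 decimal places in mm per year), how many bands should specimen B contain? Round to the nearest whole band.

Specimen A: after corrections the count is 224 − 14 = 210 bands.
Specimen A: with 2 bands per year, 210 / 2 = 105 years.
A: 109.1 mm over 105 years gives 109.1 / 105 ≈ 1.039 mm/yr.
Specimen B: 34.7 mm / 1.039 mm per year = 33.40 years; at 2 bands per year that is 33.40 × 2 ≈ 67 bands.

67 bands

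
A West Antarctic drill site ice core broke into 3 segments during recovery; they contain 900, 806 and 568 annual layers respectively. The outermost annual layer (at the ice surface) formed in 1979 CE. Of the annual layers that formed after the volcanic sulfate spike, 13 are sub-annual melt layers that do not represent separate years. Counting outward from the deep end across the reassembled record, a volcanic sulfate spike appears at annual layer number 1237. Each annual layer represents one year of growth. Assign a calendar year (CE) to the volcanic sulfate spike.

955 CE

Total annual layers = 900 + 806 + 568 = 2274.
Between annual layer 1237 and the ice surface there are 2274 − 1237 = 1037 annual layers.
Excluding 13 false annual layers: 1037 − 13 = 1024.
1979 − 1024 = 955 CE.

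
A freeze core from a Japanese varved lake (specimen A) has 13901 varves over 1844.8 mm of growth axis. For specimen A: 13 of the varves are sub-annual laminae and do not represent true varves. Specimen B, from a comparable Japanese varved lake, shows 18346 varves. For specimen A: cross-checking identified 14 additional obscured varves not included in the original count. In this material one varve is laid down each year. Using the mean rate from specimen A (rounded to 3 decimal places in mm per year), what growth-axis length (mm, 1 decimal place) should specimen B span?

2440.0 mm

Specimen A: adjusted count: 13901 − 13 + 14 = 13902 varves.
A: Mean rate = 1844.8 mm / 13902 years ≈ 0.133 mm/yr.
B's length ≈ 0.133 × 18346 = 2440.0 mm.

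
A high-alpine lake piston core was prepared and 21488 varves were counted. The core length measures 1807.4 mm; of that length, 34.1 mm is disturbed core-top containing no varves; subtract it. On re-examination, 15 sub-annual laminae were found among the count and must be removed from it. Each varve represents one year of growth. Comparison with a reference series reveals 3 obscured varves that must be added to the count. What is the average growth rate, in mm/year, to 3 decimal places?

True varve count = 21488 − 15 + 3 = 21476.
The growth record spans 1807.4 − 34.1 = 1773.3 mm.
1773.3 mm over 21476 years gives 1773.3 / 21476 ≈ 0.083 mm/year.

0.083 mm/year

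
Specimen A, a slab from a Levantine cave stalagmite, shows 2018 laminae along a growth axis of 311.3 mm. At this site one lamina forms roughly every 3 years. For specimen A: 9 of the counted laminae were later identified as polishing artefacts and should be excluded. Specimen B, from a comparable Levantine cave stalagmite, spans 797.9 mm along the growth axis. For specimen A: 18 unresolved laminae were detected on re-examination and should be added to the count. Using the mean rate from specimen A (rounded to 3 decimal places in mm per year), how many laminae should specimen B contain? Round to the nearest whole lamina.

5215 laminae

Specimen A: adjusted count: 2018 − 9 + 18 = 2027 laminae.
Specimen A: multiplying by 3 years per lamina: 2027 × 3 = 6081 years.
A: 311.3 mm over 6081 years gives 311.3 / 6081 ≈ 0.051 mm/year.
B spans 797.9 / 0.051 = 15645.10 years; at 3 years per lamina that is 15645.10 / 3 ≈ 5215 laminae.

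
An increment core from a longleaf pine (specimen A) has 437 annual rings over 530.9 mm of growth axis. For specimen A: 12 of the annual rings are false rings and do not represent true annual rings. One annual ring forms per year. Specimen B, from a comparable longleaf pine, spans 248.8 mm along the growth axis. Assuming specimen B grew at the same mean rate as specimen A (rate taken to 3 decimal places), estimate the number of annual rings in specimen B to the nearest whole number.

199 annual rings

Specimen A: correcting the raw count gives 437 − 12 = 425 true annual rings.
A: Mean rate = 530.9 mm / 425 years ≈ 1.249 mm/year.
B spans 248.8 / 1.249 = 199.20 years ≈ 199 annual rings.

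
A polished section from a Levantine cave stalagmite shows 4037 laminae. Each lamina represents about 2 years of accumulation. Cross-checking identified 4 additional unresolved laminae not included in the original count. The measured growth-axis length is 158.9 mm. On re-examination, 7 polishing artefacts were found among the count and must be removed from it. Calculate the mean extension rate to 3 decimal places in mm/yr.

0.020 mm/yr

Adjusted count: 4037 − 7 + 4 = 4034 laminae.
4034 laminae at 2 years each span 4034 × 2 = 8068 years.
Extension rate ≈ 158.9 / 8068 = 0.020 mm/yr.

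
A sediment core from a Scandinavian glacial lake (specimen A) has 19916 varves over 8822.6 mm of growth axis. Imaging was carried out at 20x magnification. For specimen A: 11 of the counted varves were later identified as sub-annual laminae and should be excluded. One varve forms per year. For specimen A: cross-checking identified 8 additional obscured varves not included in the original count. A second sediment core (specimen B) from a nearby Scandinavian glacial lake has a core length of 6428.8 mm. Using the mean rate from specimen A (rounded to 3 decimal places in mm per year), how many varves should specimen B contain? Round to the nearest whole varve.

Specimen A: correcting the raw count gives 19916 − 11 + 8 = 19913 true varves.
A: Extension rate ≈ 8822.6 / 19913 = 0.443 mm per year.
B spans 6428.8 / 0.443 = 14511.96 years ≈ 14512 varves.

14512 varves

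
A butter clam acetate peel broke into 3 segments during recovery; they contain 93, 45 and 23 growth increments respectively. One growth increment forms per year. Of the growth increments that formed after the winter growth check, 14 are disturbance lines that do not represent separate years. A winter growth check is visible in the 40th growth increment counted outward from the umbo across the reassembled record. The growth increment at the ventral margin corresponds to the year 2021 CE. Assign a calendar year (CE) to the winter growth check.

Total growth increments = 93 + 45 + 23 = 161.
161 − 40 = 121 growth increments lie beyond the winter growth check toward the ventral margin.
Excluding 14 false growth increments: 121 − 14 = 107.
Counting back 107 years from 2021 CE places the winter growth check in 2021 − 107 = 1914 CE.

1914 CE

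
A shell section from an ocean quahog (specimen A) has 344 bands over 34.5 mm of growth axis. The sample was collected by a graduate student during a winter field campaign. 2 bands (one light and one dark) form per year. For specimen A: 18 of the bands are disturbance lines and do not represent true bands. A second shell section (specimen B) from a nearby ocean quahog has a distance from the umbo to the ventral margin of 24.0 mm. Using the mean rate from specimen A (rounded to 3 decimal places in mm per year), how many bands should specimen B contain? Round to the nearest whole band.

226 bands

Specimen A: adjusted count: 344 − 18 = 326 bands.
Specimen A: with 2 bands per year, 326 / 2 = 163 years.
A: Extension rate ≈ 34.5 / 163 = 0.212 mm/yr.
Specimen B: 24.0 mm / 0.212 mm per year = 113.21 years; at 2 bands per year that is 113.21 × 2 ≈ 226 bands.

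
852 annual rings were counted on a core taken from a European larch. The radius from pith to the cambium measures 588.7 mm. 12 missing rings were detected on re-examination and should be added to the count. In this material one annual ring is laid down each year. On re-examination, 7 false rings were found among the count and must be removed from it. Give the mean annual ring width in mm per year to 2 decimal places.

Adjusted count: 852 − 7 + 12 = 857 annual rings.
Mean rate = 588.7 mm / 857 years ≈ 0.69 mm per year.

0.69 mm per year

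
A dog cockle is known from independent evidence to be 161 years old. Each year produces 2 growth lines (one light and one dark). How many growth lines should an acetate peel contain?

Expected growth lines: 161 × 2 = 322.
So 322 growth lines should be present.

322 growth lines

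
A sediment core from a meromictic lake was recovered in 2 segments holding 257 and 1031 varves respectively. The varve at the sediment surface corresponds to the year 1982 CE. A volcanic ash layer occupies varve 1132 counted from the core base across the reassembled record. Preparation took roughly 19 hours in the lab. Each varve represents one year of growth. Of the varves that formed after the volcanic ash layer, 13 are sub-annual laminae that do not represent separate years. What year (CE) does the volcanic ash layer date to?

Total varves = 257 + 1031 = 1288.
1288 − 1132 = 156 varves lie beyond the volcanic ash layer toward the sediment surface.
156 − 13 false = 143 true varves after the volcanic ash layer.
The varve at the sediment surface is 1982 CE, so the volcanic ash layer dates to 1982 − 143 = 1839 CE.

1839 CE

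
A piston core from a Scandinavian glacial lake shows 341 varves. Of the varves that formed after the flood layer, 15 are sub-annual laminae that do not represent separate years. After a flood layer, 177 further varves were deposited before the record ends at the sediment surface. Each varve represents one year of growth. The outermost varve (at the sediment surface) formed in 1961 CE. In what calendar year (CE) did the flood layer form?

1799 CE

177 varves formed after the flood layer.
177 − 15 false = 162 true varves after the flood layer.
Counting back 162 years from 1961 CE places the flood layer in 1961 − 162 = 1799 CE.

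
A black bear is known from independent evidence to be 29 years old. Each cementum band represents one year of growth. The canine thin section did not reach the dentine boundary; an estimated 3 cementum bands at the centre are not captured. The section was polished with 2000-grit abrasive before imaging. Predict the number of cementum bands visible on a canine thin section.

One cementum band per year gives 29 cementum bands over 29 years.
29 − 3 missed = 26 cementum bands expected in the prepared section.

26 cementum bands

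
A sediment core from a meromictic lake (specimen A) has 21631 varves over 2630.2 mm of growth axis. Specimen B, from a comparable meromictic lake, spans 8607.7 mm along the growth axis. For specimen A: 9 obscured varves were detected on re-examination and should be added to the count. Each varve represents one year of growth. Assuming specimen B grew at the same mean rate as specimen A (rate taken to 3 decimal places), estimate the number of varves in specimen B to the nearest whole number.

70555 varves

Specimen A: true varve count = 21631 + 9 = 21640.
A: 2630.2 mm over 21640 years gives 2630.2 / 21640 ≈ 0.122 mm/yr.
Specimen B: 8607.7 mm / 0.122 mm per year = 70554.92 years ≈ 70555 varves.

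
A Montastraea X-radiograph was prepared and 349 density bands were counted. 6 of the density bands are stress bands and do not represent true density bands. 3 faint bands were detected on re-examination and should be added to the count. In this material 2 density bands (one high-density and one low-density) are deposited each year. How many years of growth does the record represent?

True density band count = 349 − 6 + 3 = 346.
346 density bands at 2 per year is 346 / 2 = 173 years.

173 yr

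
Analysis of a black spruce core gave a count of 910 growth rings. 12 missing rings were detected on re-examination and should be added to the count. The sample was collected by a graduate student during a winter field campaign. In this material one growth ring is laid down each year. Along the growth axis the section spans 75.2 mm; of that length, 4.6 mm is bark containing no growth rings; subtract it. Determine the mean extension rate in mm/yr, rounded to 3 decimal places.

0.077 mm/yr

Adjusted count: 910 + 12 = 922 growth rings.
The growth record spans 75.2 − 4.6 = 70.6 mm.
Mean rate = 70.6 mm / 922 years ≈ 0.077 mm/yr.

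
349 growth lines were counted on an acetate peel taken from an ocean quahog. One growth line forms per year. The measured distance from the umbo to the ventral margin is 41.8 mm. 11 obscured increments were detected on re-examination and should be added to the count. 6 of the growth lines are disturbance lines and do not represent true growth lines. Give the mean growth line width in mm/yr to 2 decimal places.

Correcting the raw count gives 349 − 6 + 11 = 354 true growth lines.
41.8 mm over 354 years gives 41.8 / 354 ≈ 0.12 mm/yr.

0.12 mm/yr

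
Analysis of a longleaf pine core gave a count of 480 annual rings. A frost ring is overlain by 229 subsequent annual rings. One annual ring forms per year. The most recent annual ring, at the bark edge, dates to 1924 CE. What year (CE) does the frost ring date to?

There are 229 annual rings younger than the frost ring.
1924 − 229 = 1695 CE.

1695 CE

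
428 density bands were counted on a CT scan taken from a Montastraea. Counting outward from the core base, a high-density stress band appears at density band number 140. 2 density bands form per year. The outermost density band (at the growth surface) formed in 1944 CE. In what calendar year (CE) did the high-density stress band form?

1800 CE

Between density band 140 and the growth surface there are 428 − 140 = 288 density bands.
With 2 density bands per year, 288 / 2 = 144 years.
The density band at the growth surface is 1944 CE, so the high-density stress band dates to 1944 − 144 = 1800 CE.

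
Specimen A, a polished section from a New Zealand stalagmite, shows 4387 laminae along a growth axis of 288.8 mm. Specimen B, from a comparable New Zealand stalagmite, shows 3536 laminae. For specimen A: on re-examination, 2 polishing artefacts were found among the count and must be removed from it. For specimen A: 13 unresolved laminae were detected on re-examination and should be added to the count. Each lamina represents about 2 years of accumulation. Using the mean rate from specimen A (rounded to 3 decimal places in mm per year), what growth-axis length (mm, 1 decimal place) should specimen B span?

Specimen A: true lamina count = 4387 − 2 + 13 = 4398.
Specimen A: 4398 laminae at 2 years each span 4398 × 2 = 8796 years.
A: Mean rate = 288.8 mm / 8796 years ≈ 0.033 mm/year.
Specimen B: at 2 years per lamina, 3536 × 2 = 7072 years. B's length ≈ 0.033 × 7072 = 233.4 mm.

233.4 mm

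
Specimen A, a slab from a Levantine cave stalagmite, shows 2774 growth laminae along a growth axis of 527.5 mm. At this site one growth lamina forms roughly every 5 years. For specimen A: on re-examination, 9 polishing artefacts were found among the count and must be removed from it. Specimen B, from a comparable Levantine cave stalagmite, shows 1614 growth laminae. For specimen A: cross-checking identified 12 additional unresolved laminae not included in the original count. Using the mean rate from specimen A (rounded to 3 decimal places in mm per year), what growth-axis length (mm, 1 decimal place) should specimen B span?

Specimen A: correcting the raw count gives 2774 − 9 + 12 = 2777 true growth laminae.
Specimen A: 2777 growth laminae at 5 years each span 2777 × 5 = 13885 years.
A: Extension rate ≈ 527.5 / 13885 = 0.038 mm/year.
Specimen B: multiplying by 5 years per growth lamina: 1614 × 5 = 8070 years. Length of B = 0.038 × 8070 = 306.7 mm.

306.7 mm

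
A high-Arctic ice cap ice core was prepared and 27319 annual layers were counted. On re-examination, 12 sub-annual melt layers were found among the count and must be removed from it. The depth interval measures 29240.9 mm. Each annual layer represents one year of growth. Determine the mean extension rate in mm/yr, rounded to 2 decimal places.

1.07 mm/yr

Adjusted count: 27319 − 12 = 27307 annual layers.
Mean rate = 29240.9 mm / 27307 years ≈ 1.07 mm/yr.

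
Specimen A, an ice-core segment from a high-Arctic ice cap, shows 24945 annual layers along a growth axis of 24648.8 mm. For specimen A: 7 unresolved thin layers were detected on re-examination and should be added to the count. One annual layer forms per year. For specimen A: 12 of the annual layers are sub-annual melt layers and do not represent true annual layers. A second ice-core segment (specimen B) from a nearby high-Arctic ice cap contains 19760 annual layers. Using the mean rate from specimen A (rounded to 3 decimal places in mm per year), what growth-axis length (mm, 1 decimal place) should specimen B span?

Specimen A: adjusted count: 24945 − 12 + 7 = 24940 annual layers.
A: Mean rate = 24648.8 mm / 24940 years ≈ 0.988 mm/yr.
B's length ≈ 0.988 × 19760 = 19522.9 mm.

19522.9 mm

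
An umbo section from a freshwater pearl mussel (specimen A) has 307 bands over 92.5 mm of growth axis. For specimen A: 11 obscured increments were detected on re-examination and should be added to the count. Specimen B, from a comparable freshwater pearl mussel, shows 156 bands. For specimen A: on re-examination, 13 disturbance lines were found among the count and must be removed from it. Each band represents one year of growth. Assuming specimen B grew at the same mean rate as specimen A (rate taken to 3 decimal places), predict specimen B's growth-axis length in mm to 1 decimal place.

Specimen A: true band count = 307 − 13 + 11 = 305.
A: Mean rate = 92.5 mm / 305 years ≈ 0.303 mm/yr.
B's length ≈ 0.303 × 156 = 47.3 mm.

47.3 mm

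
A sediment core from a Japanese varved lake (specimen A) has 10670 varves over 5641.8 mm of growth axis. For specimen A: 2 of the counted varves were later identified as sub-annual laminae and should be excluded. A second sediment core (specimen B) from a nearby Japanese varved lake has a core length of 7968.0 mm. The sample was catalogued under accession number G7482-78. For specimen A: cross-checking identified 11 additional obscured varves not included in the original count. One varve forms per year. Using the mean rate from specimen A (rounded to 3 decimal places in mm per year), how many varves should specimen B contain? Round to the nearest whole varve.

15091 varves

Specimen A: adjusted count: 10670 − 2 + 11 = 10679 varves.
A: Mean rate = 5641.8 mm / 10679 years ≈ 0.528 mm/yr.
For B, 7968.0 / 0.528 = 15090.91 years ≈ 15091 varves.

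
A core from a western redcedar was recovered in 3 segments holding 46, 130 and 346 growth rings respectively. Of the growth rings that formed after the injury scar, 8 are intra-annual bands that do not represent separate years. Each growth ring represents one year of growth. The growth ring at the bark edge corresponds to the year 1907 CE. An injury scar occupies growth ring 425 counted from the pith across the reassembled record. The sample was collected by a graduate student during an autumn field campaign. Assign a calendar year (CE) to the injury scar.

1818 CE

Total growth rings = 46 + 130 + 346 = 522.
The injury scar sits at growth ring 425 from the pith, so 522 − 425 = 97 growth rings formed after it.
97 − 8 false = 89 true growth rings after the injury scar.
1907 − 89 = 1818 CE.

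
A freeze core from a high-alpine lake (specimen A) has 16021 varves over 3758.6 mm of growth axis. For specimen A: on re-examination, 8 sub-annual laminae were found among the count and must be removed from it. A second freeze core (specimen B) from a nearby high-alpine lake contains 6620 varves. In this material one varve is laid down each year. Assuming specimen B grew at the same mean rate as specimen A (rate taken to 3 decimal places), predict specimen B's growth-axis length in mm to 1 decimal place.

1555.7 mm

Specimen A: after corrections the count is 16021 − 8 = 16013 varves.
A: Mean rate = 3758.6 mm / 16013 years ≈ 0.235 mm/yr.
B's length ≈ 0.235 × 6620 = 1555.7 mm.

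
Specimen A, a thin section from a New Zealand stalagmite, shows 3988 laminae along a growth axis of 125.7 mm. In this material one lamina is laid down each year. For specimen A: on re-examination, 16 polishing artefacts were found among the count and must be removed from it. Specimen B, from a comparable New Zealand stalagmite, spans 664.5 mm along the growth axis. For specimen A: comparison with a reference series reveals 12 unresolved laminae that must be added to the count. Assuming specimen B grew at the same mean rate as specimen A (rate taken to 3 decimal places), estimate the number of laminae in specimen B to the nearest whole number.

20766 laminae

Specimen A: correcting the raw count gives 3988 − 16 + 12 = 3984 true laminae.
A: 125.7 mm over 3984 years gives 125.7 / 3984 ≈ 0.032 mm/yr.
B spans 664.5 / 0.032 = 20765.62 years ≈ 20766 laminae.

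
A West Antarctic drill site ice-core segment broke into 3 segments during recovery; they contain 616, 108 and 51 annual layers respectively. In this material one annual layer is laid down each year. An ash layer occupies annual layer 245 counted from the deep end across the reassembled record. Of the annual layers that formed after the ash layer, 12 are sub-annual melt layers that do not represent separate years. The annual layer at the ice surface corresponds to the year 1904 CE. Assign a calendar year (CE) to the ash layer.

Total annual layers = 616 + 108 + 51 = 775.
775 − 245 = 530 annual layers lie beyond the ash layer toward the ice surface.
Removing the 12 false annual layers leaves 530 − 12 = 518 true annual layers beyond the ash layer.
The annual layer at the ice surface is 1904 CE, so the ash layer dates to 1904 − 518 = 1386 CE.

1386 CE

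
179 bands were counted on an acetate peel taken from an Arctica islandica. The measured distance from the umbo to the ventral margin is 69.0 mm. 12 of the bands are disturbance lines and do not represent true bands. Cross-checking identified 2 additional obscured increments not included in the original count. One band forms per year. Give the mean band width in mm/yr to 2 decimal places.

0.41 mm/yr

Correcting the raw count gives 179 − 12 + 2 = 169 true bands.
69.0 mm over 169 years gives 69.0 / 169 ≈ 0.41 mm/yr.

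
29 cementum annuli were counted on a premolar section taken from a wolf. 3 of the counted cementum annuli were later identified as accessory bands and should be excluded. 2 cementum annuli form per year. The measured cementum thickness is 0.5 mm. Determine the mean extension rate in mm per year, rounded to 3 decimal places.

True cementum annulus count = 29 − 3 = 26.
Dividing by 2 cementum annuli per year: 26 / 2 = 13 years.
Extension rate ≈ 0.5 / 13 = 0.038 mm per year.

0.038 mm per year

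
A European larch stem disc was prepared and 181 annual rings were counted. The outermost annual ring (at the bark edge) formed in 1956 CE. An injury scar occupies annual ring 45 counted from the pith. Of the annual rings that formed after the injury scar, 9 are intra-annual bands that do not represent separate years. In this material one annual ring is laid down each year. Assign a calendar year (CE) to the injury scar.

1829 CE

Between annual ring 45 and the bark edge there are 181 − 45 = 136 annual rings.
Excluding 9 false annual rings: 136 − 9 = 127.
1956 − 127 = 1829 CE.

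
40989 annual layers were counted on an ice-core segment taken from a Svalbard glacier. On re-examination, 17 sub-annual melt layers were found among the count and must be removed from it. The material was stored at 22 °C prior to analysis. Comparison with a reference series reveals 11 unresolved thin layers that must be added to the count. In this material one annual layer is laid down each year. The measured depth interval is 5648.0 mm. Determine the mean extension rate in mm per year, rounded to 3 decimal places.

0.138 mm per year

Adjusted count: 40989 − 17 + 11 = 40983 annual layers.
5648.0 mm over 40983 years gives 5648.0 / 40983 ≈ 0.138 mm per year.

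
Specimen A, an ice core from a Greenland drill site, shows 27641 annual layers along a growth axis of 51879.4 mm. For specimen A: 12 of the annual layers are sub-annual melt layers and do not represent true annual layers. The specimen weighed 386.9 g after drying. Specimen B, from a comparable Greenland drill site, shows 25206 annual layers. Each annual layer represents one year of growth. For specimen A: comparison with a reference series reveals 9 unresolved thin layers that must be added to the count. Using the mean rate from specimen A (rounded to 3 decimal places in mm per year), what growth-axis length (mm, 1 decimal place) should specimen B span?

47311.7 mm

Specimen A: true annual layer count = 27641 − 12 + 9 = 27638.
A: 51879.4 mm over 27638 years gives 51879.4 / 27638 ≈ 1.877 mm/yr.
Length of B = 1.877 × 25206 = 47311.7 mm.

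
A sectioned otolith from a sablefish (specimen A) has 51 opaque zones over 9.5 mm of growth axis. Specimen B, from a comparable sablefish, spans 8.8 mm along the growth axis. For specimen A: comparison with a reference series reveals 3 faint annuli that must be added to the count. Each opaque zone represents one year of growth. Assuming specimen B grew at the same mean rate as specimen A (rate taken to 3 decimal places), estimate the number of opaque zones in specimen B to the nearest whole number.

Specimen A: after corrections the count is 51 + 3 = 54 opaque zones.
A: Extension rate ≈ 9.5 / 54 = 0.176 mm/yr.
B spans 8.8 / 0.176 = 50.00 years ≈ 50 opaque zones.

50 opaque zones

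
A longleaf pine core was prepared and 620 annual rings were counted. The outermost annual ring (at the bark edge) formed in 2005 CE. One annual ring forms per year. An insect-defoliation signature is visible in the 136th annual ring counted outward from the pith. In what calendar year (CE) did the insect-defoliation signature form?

Between annual ring 136 and the bark edge there are 620 − 136 = 484 annual rings.
The annual ring at the bark edge is 2005 CE, so the insect-defoliation signature dates to 2005 − 484 = 1521 CE.

1521 CE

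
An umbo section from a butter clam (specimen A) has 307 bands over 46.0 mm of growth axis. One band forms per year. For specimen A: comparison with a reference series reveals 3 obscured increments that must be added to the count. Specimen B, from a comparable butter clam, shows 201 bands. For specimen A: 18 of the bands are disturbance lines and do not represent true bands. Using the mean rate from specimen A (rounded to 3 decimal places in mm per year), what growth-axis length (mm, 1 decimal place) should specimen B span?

Specimen A: after corrections the count is 307 − 18 + 3 = 292 bands.
A: Extension rate ≈ 46.0 / 292 = 0.158 mm per year.
Length of B = 0.158 × 201 = 31.8 mm.

31.8 mm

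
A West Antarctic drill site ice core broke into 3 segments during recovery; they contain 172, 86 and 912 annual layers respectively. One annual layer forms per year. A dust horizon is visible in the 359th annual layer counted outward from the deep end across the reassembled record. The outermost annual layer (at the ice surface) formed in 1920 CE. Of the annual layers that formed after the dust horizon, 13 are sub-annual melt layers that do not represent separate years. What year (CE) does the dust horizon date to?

Total annual layers = 172 + 86 + 912 = 1170.
Between annual layer 359 and the ice surface there are 1170 − 359 = 811 annual layers.
Removing the 13 false annual layers leaves 811 − 13 = 798 true annual layers beyond the dust horizon.
1920 − 798 = 1122 CE.

1122 CE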